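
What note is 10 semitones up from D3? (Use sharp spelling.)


Step by step:
D3: chromatic position 2 in octave 3 → absolute = 3×12 + 2 = 38
Transpose up 10: 38 + 10 = 48
48 = 4×12 + 0 → C in octave 4
Result = C4


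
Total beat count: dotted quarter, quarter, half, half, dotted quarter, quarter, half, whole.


Solution.
Beat values:
  dotted quarter = 1.5 beats
  quarter = 1 beat
  half = 2 beats
  half = 2 beats
  dotted quarter = 1.5 beats
  quarter = 1 beat
  half = 2 beats
  whole = 4 beats
Sum = 1.5 + 1 + 2 + 2 + 1.5 + 1 + 2 + 4
= 15 beats


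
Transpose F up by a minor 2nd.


Reasoning:
minor 2nd: 2 letter names, 1 semitones
Letter: F + 1 → G
Pitch: F + 1 semitones, spelled as a G → Gb
= Gb


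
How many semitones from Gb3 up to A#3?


Reasoning:
Absolute semitone position = octave×12 + chromatic position
Gb3: 3×12 + 6 = 42
A#3: 3×12 + 10 = 46
Difference = 46 - 42 = 4
= 4 semitones


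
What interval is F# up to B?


Reasoning:
Letter names: F → B spans 4 letter names → a 4th
Semitones: F# → B = 5 half-steps
A 4th of 5 semitones is a perfect 4th
= perfect 4th


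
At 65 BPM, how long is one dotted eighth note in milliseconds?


Solution.
One quarter-note beat = 60000 / BPM = 60000 / 65 ms
Dotted eighth note = 3/4 × quarter note
Duration = 3/4 × 60000 / 65 = 45000 / 65
= 692.3 ms


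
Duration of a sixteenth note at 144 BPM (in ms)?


Reasoning:
One quarter-note beat = 60000 / BPM = 60000 / 144 ms
Sixteenth note = 1/4 × quarter note
Duration = 1/4 × 60000 / 144 = 15000 / 144
= 104.2 ms


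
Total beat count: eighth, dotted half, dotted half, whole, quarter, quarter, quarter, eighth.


Beat values:
  eighth = 0.5 beats
  dotted half = 3 beats
  dotted half = 3 beats
  whole = 4 beats
  quarter = 1 beat
  quarter = 1 beat
  quarter = 1 beat
  eighth = 0.5 beats
Sum = 0.5 + 3 + 3 + 4 + 1 + 1 + 1 + 0.5
= 14 beats


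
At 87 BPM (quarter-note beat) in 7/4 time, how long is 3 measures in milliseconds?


Solution.
Quarter-note beat duration = 60000 / 87 ms
Beats per measure (7/4) = 7
One measure = 7 × 60000 / 87 = 420000 / 87 ms
3 measures = 3 × 420000 / 87 = 1260000 / 87
= 14482.8 ms


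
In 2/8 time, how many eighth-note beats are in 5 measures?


Working:
Time signature 2/8: the bottom number 8 means the eighth note gets one count
The top number 2 means 2 eighth-note beats per measure
Total = 2 × 5 measures
= 10 eighth-note beats


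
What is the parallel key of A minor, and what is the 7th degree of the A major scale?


Working:
Parallel keys share the same tonic but differ in mode
A minor → parallel is A major
A major scale: A B C# D E F# G#
= A major; 7th degree = G#


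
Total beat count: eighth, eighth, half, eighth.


Step by step:
Beat values:
  eighth = 0.5 beats
  eighth = 0.5 beats
  half = 2 beats
  eighth = 0.5 beats
Sum = 0.5 + 0.5 + 2 + 0.5
= 3.5 beats


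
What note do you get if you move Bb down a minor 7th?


Working:
minor 7th: 7 letter names, 10 semitones
Letter: B - 6 → C
Pitch: Bb - 10 semitones, spelled as a C → C
= C


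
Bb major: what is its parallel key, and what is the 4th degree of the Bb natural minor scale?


Reasoning:
Parallel keys share the same tonic but differ in mode
Bb major → parallel is Bb minor
Bb natural minor scale: Bb C Db Eb F Gb Ab
= Bb minor; 4th degree = Eb


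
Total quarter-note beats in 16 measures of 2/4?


Time signature 2/4: the bottom number 4 means the quarter note gets one count
The top number 2 means 2 quarter-note beats per measure
Total = 2 × 16 measures
= 32 quarter-note beats


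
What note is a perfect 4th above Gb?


Step by step:
A 4th spans 4 letter names, so from G we land on C
A perfect 4th = 5 semitones above Gb
Spell C at that pitch: Cb
= Cb


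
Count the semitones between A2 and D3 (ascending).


Step by step:
Absolute semitone position = octave×12 + chromatic position
A2: 2×12 + 9 = 33
D3: 3×12 + 2 = 38
Difference = 38 - 33 = 5
= 5 semitones


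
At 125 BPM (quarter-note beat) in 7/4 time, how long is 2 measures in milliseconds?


Quarter-note beat duration = 60000 / 125 ms
Beats per measure (7/4) = 7
One measure = 7 × 60000 / 125 = 420000 / 125 ms
2 measures = 2 × 420000 / 125 = 840000 / 125
= 6720.0 ms


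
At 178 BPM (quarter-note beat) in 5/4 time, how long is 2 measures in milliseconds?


Working:
Quarter-note beat duration = 60000 / 178 ms
Beats per measure (5/4) = 5
One measure = 5 × 60000 / 178 = 300000 / 178 ms
2 measures = 2 × 300000 / 178 = 600000 / 178
= 3370.8 ms


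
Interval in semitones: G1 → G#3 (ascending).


Reasoning:
Absolute semitone position = octave×12 + chromatic position
G1: 1×12 + 7 = 19
G#3: 3×12 + 8 = 44
Difference = 44 - 19 = 25
= 25 semitones


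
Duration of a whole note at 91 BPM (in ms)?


Working:
One quarter-note beat = 60000 / BPM = 60000 / 91 ms
Whole note = 4 × quarter note
Duration = 4 × 60000 / 91 = 240000 / 91
= 2637.4 ms


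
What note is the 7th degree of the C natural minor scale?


Step by step:
Natural minor scale pattern: W-H-W-W-H-W-W (2-1-2-2-1-2-2 semitones)
Starting from C:
  C + 2 semitones → D
  D + 1 semitone → Eb
  Eb + 2 semitones → F
  F + 2 semitones → G
  G + 1 semitone → Ab
  Ab + 2 semitones → Bb
  Bb + 2 semitones → C
Scale: C D Eb F G Ab Bb
Degree 7 = Bb


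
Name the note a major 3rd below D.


A 3rd spans 3 letter names, so from D we land on B
A major 3rd = 4 semitones below D
Spell B at that pitch: Bb
= Bb


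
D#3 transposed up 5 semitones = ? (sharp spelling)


Let's work it out.
D#3: chromatic position 3 in octave 3 → absolute = 3×12 + 3 = 39
Transpose up 5: 39 + 5 = 44
44 = 3×12 + 8 → G# in octave 3
Result = G#3


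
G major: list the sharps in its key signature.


Step by step:
Sharp major keys follow the circle of fifths: C(0), G(1), D(2), A(3), E(4), B(5), F#(6), C#(7)
G major has 1 sharp
Order of sharps: F# C# G# D# A# E# B# → first 1: F#
= F#


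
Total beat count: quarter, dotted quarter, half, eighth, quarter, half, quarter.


Solution.
Beat values:
  quarter = 1 beat
  dotted quarter = 1.5 beats
  half = 2 beats
  eighth = 0.5 beats
  quarter = 1 beat
  half = 2 beats
  quarter = 1 beat
Sum = 1 + 1.5 + 2 + 0.5 + 1 + 2 + 1
= 9 beats


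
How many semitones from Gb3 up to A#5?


Working:
Absolute semitone position = octave×12 + chromatic position
Gb3: 3×12 + 6 = 42
A#5: 5×12 + 10 = 70
Difference = 70 - 42 = 28
= 28 semitones


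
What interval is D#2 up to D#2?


Let's work it out.
Letter names: D → D spans 1 letter name → a unison
Semitones: D#2 → D#2 = 0 half-steps
A unison of 0 semitones is a perfect unison
= perfect unison


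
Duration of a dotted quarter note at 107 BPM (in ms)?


One quarter-note beat = 60000 / BPM = 60000 / 107 ms
Dotted quarter note = 3/2 × quarter note
Duration = 3/2 × 60000 / 107 = 90000 / 107
= 841.1 ms


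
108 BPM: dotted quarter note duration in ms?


Reasoning:
One quarter-note beat = 60000 / BPM = 60000 / 108 ms
Dotted quarter note = 3/2 × quarter note
Duration = 3/2 × 60000 / 108 = 90000 / 108
= 833.3 ms


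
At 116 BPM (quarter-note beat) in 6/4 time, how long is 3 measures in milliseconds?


Reasoning:
Quarter-note beat duration = 60000 / 116 ms
Beats per measure (6/4) = 6
One measure = 6 × 60000 / 116 = 360000 / 116 ms
3 measures = 3 × 360000 / 116 = 1080000 / 116
= 9310.3 ms


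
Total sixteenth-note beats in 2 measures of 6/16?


Step by step:
Time signature 6/16: the bottom number 16 means the sixteenth note gets one count
The top number 6 means 6 sixteenth-note beats per measure
Total = 6 × 2 measures
= 12 sixteenth-note beats


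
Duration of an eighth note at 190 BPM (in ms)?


Working:
One quarter-note beat = 60000 / BPM = 60000 / 190 ms
Eighth note = 1/2 × quarter note
Duration = 1/2 × 60000 / 190 = 30000 / 190
= 157.9 ms


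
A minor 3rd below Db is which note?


Solution.
A 3rd spans 3 letter names, so from D we land on B
A minor 3rd = 3 semitones below Db
Spell B at that pitch: Bb
= Bb


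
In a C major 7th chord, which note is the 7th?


Solution.
Major 7th chord = root + major 3rd + perfect 5th + major 7th
Seventh chords stack in thirds, so the letter names are C-E-G-B
Root: C
Major 3rd above C: E
Perfect 5th above C: G
Major 7th above C: B
The 7th = B


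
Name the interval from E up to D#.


Solution.
Letter names: E → D spans 7 letter names → a 7th
Semitones: E → D# = 11 half-steps
A 7th of 11 semitones is a major 7th
= major 7th


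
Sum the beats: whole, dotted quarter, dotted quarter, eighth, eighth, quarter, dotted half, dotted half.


Beat values:
  whole = 4 beats
  dotted quarter = 1.5 beats
  dotted quarter = 1.5 beats
  eighth = 0.5 beats
  eighth = 0.5 beats
  quarter = 1 beat
  dotted half = 3 beats
  dotted half = 3 beats
Sum = 4 + 1.5 + 1.5 + 0.5 + 0.5 + 1 + 3 + 3
= 15 beats


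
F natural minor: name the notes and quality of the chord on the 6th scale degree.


Reasoning:
F natural minor scale: F G Ab Bb C Db Eb
Diatonic triad on degree 6 stacks scale notes 6, 1, 3: Db F Ab
Db→F = 4 semitones; Db→Ab = 7 semitones → major triad
= Db F Ab (major)


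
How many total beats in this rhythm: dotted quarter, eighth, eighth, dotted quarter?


Let's work it out.
Beat values:
  dotted quarter = 1.5 beats
  eighth = 0.5 beats
  eighth = 0.5 beats
  dotted quarter = 1.5 beats
Sum = 1.5 + 0.5 + 0.5 + 1.5
= 4 beats


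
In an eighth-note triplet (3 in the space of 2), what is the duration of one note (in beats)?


Reasoning:
Triplet: 3 notes occupy the space of 2 eighth notes
Space = 2 × 1/2 = 1 beat
Each triplet note = 1 / 3 = 1/3 beats
= 1/3 beats


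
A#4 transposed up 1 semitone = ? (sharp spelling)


A#4: chromatic position 10 in octave 4 → absolute = 4×12 + 10 = 58
Transpose up 1: 58 + 1 = 59
59 = 4×12 + 11 → B in octave 4
Result = B4


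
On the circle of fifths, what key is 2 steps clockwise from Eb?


Working:
Each clockwise step on the circle of fifths moves up a perfect 5th
From Eb: Eb → Bb → F
= F


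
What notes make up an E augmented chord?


Solution.
Augmented triad = root + major 3rd (4 semitones) + augmented 5th (8 semitones)
A triad on E stacks thirds, so the chord tones use letter names E-G-B
Root: E
Major 3rd above E: G#
Augmented 5th above E: B#
Chord = E G# B#


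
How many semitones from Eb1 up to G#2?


Let's work it out.
Absolute semitone position = octave×12 + chromatic position
Eb1: 1×12 + 3 = 15
G#2: 2×12 + 8 = 32
Difference = 32 - 15 = 17
= 17 semitones


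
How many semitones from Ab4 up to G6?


Working:
Absolute semitone position = octave×12 + chromatic position
Ab4: 4×12 + 8 = 56
G6: 6×12 + 7 = 79
Difference = 79 - 56 = 23
= 23 semitones


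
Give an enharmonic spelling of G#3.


Enharmonic notes sound the same pitch but are spelled with different letter names
G# and Ab name the same pitch class
= Ab3


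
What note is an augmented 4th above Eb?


Let's work it out.
A 4th spans 4 letter names, so from E we land on A
An augmented 4th = 6 semitones above Eb
Spell A at that pitch: A
= A


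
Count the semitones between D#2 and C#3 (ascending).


Absolute semitone position = octave×12 + chromatic position
D#2: 2×12 + 3 = 27
C#3: 3×12 + 1 = 37
Difference = 37 - 27 = 10
= 10 semitones


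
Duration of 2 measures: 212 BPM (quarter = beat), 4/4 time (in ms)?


Quarter-note beat duration = 60000 / 212 ms
Beats per measure (4/4) = 4
One measure = 4 × 60000 / 212 = 240000 / 212 ms
2 measures = 2 × 240000 / 212 = 480000 / 212
= 2264.2 ms


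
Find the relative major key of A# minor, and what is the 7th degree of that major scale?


Step by step:
The relative major shares the key signature and is a minor 3rd above the minor tonic
A minor 3rd above A# is C#
→ relative major of A# minor is C# major
C# major scale: C# D# E# F# G# A# B#
= C# major; 7th degree = B#


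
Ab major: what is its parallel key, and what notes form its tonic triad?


Parallel keys share the same tonic but differ in mode
Ab major → parallel is Ab minor
Tonic triad of Ab minor = Ab Cb Eb
= Ab minor; triad = Ab Cb Eb


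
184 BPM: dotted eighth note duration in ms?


One quarter-note beat = 60000 / BPM = 60000 / 184 ms
Dotted eighth note = 3/4 × quarter note
Duration = 3/4 × 60000 / 184 = 45000 / 184
= 244.6 ms


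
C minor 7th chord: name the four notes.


Minor 7th chord = root + minor 3rd + perfect 5th + minor 7th
Seventh chords stack in thirds, so the letter names are C-E-G-B
Root: C
Minor 3rd above C: Eb
Perfect 5th above C: G
Minor 7th above C: Bb
Chord = C Eb G Bb


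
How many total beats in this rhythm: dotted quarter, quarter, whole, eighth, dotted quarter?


Working:
Beat values:
  dotted quarter = 1.5 beats
  quarter = 1 beat
  whole = 4 beats
  eighth = 0.5 beats
  dotted quarter = 1.5 beats
Sum = 1.5 + 1 + 4 + 0.5 + 1.5
= 8.5 beats


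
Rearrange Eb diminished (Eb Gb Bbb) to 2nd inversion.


Step by step:
Root position: Eb Gb Bbb
2nd inversion: move root and 3rd up an octave
Bass note: Bbb
Notes (bottom to top) = Bbb Eb Gb


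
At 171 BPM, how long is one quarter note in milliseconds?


Working:
One quarter-note beat = 60000 / BPM = 60000 / 171 ms
Duration = 60000 / 171
= 350.9 ms


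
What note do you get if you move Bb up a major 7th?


major 7th: 7 letter names, 11 semitones
Letter: B + 6 → A
Pitch: Bb + 11 semitones, spelled as an A → A
= A


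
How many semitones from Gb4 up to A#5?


Absolute semitone position = octave×12 + chromatic position
Gb4: 4×12 + 6 = 54
A#5: 5×12 + 10 = 70
Difference = 70 - 54 = 16
= 16 semitones


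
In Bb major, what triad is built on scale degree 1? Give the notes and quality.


Bb major scale: Bb C D Eb F G A
Diatonic triad on degree 1 stacks scale notes 1, 3, 5: Bb D F
Bb→D = 4 semitones; Bb→F = 7 semitones → major triad
= Bb D F (major)


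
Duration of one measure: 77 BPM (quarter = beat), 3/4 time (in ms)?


Working:
Quarter-note beat duration = 60000 / 77 ms
Beats per measure (3/4) = 3
One measure = 3 × 60000 / 77 = 180000 / 77 ms
= 2337.7 ms


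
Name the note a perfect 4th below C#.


Reasoning:
A 4th spans 4 letter names, so from C we land on G
A perfect 4th = 5 semitones below C#
Spell G at that pitch: G#
= G#


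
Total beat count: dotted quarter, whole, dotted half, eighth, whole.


Let's work it out.
Beat values:
  dotted quarter = 1.5 beats
  whole = 4 beats
  dotted half = 3 beats
  eighth = 0.5 beats
  whole = 4 beats
Sum = 1.5 + 4 + 3 + 0.5 + 4
= 13 beats


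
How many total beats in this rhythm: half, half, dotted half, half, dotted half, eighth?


Beat values:
  half = 2 beats
  half = 2 beats
  dotted half = 3 beats
  half = 2 beats
  dotted half = 3 beats
  eighth = 0.5 beats
Sum = 2 + 2 + 3 + 2 + 3 + 0.5
= 12.5 beats


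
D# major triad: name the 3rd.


Reasoning:
Major triad = root + major 3rd (4 semitones) + perfect 5th (7 semitones)
A triad on D# stacks thirds, so the chord tones use letter names D-F-A
Root: D#
Major 3rd above D#: F##
Perfect 5th above D#: A#
The 3rd = F##


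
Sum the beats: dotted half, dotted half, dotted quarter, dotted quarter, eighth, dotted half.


Beat values:
  dotted half = 3 beats
  dotted half = 3 beats
  dotted quarter = 1.5 beats
  dotted quarter = 1.5 beats
  eighth = 0.5 beats
  dotted half = 3 beats
Sum = 3 + 3 + 1.5 + 1.5 + 0.5 + 3
= 12.5 beats


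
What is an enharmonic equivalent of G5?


Enharmonic notes sound the same pitch but are spelled with different letter names
G and Abb name the same pitch class
= Abb5


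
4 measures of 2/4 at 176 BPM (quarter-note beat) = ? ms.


Quarter-note beat duration = 60000 / 176 ms
Beats per measure (2/4) = 2
One measure = 2 × 60000 / 176 = 120000 / 176 ms
4 measures = 4 × 120000 / 176 = 480000 / 176
= 2727.3 ms


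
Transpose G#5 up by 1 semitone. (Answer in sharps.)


Let's work it out.
G#5: chromatic position 8 in octave 5 → absolute = 5×12 + 8 = 68
Transpose up 1: 68 + 1 = 69
69 = 5×12 + 9 → A in octave 5
Result = A5


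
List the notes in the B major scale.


Let's work it out.
Major scale pattern: W-W-H-W-W-W-H (2-2-1-2-2-2-1 semitones)
Starting from B:
  B + 2 semitones → C#
  C# + 2 semitones → D#
  D# + 1 semitone → E
  E + 2 semitones → F#
  F# + 2 semitones → G#
  G# + 2 semitones → A#
  A# + 1 semitone → B
Scale = B C# D# E F# G# A#


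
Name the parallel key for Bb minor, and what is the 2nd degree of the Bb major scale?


Step by step:
Parallel keys share the same tonic but differ in mode
Bb minor → parallel is Bb major
Bb major scale: Bb C D Eb F G A
= Bb major; 2nd degree = C


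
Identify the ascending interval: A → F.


Letter names: A → F spans 6 letter names → a 6th
Semitones: A → F = 8 half-steps
A 6th of 8 semitones is a minor 6th
= minor 6th


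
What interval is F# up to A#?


Working:
Letter names: F → A spans 3 letter names → a 3rd
Semitones: F# → A# = 4 half-steps
A 3rd of 4 semitones is a major 3rd
= major 3rd


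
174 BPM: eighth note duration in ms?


Step by step:
One quarter-note beat = 60000 / BPM = 60000 / 174 ms
Eighth note = 1/2 × quarter note
Duration = 1/2 × 60000 / 174 = 30000 / 174
= 172.4 ms


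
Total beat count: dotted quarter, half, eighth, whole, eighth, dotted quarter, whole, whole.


Step by step:
Beat values:
  dotted quarter = 1.5 beats
  half = 2 beats
  eighth = 0.5 beats
  whole = 4 beats
  eighth = 0.5 beats
  dotted quarter = 1.5 beats
  whole = 4 beats
  whole = 4 beats
Sum = 1.5 + 2 + 0.5 + 4 + 0.5 + 1.5 + 4 + 4
= 18 beats


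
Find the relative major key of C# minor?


Step by step:
The relative major shares the key signature and is a minor 3rd above the minor tonic
A minor 3rd above C# is E
→ relative major of C# minor is E major
= E major


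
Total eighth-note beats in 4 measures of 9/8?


Working:
Time signature 9/8: the bottom number 8 means the eighth note gets one count
The top number 9 means 9 eighth-note beats per measure
Total = 9 × 4 measures
= 36 eighth-note beats


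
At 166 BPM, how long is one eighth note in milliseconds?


One quarter-note beat = 60000 / BPM = 60000 / 166 ms
Eighth note = 1/2 × quarter note
Duration = 1/2 × 60000 / 166 = 30000 / 166
= 180.7 ms


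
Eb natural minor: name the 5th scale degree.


Reasoning:
Natural minor scale pattern: W-H-W-W-H-W-W (2-1-2-2-1-2-2 semitones)
Starting from Eb:
  Eb + 2 semitones → F
  F + 1 semitone → Gb
  Gb + 2 semitones → Ab
  Ab + 2 semitones → Bb
  Bb + 1 semitone → Cb
  Cb + 2 semitones → Db
  Db + 2 semitones → Eb
Scale: Eb F Gb Ab Bb Cb Db
Degree 5 = Bb


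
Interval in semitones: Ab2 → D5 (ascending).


Absolute semitone position = octave×12 + chromatic position
Ab2: 2×12 + 8 = 32
D5: 5×12 + 2 = 62
Difference = 62 - 32 = 30
= 30 semitones


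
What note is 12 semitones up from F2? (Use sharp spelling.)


Let's work it out.
F2: chromatic position 5 in octave 2 → absolute = 2×12 + 5 = 29
Transpose up 12: 29 + 12 = 41
41 = 3×12 + 5 → F in octave 3
Result = F3


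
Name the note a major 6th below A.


Solution.
A 6th spans 6 letter names, so from A we land on C
A major 6th = 9 semitones below A
Spell C at that pitch: C
= C


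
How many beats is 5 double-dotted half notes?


Let's work it out.
Base half note = 2 beats
Dot 1 adds half the previous value: +1
Dot 2 adds half the previous value: +1/2
One double-dotted half = 2 + 1 + 1/2 = 7/2
5 of them = 5 × 7/2 = 35/2
= 35/2 beats


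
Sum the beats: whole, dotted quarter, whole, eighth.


Step by step:
Beat values:
  whole = 4 beats
  dotted quarter = 1.5 beats
  whole = 4 beats
  eighth = 0.5 beats
Sum = 4 + 1.5 + 4 + 0.5
= 10 beats


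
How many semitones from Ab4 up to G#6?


Absolute semitone position = octave×12 + chromatic position
Ab4: 4×12 + 8 = 56
G#6: 6×12 + 8 = 80
Difference = 80 - 56 = 24
= 24 semitones


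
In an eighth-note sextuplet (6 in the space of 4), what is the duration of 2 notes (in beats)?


Sextuplet: 6 notes occupy the space of 4 eighth notes
Space = 4 × 1/2 = 2 beats
Each sextuplet note = 2 / 6 = 1/3 beats
2 notes = 2 × 1/3 = 2/3
= 2/3 beats


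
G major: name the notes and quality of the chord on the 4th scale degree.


Solution.
G major scale: G A B C D E F#
Diatonic triad on degree 4 stacks scale notes 4, 6, 1: C E G
C→E = 4 semitones; C→G = 7 semitones → major triad
= C E G (major)


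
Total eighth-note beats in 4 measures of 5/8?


Let's work it out.
Time signature 5/8: the bottom number 8 means the eighth note gets one count
The top number 5 means 5 eighth-note beats per measure
Total = 5 × 4 measures
= 20 eighth-note beats


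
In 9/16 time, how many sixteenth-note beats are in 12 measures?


Let's work it out.
Time signature 9/16: the bottom number 16 means the sixteenth note gets one count
The top number 9 means 9 sixteenth-note beats per measure
Total = 9 × 12 measures
= 108 sixteenth-note beats


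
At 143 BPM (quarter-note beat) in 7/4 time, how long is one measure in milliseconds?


Solution.
Quarter-note beat duration = 60000 / 143 ms
Beats per measure (7/4) = 7
One measure = 7 × 60000 / 143 = 420000 / 143 ms
= 2937.1 ms


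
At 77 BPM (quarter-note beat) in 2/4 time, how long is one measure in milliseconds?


Solution.
Quarter-note beat duration = 60000 / 77 ms
Beats per measure (2/4) = 2
One measure = 2 × 60000 / 77 = 120000 / 77 ms
= 1558.4 ms


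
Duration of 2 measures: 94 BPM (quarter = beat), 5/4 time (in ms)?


Quarter-note beat duration = 60000 / 94 ms
Beats per measure (5/4) = 5
One measure = 5 × 60000 / 94 = 300000 / 94 ms
2 measures = 2 × 300000 / 94 = 600000 / 94
= 6383.0 ms


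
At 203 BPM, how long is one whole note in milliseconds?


Working:
One quarter-note beat = 60000 / BPM = 60000 / 203 ms
Whole note = 4 × quarter note
Duration = 4 × 60000 / 203 = 240000 / 203
= 1182.3 ms


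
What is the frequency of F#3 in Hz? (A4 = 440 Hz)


Reasoning:
f = 440 × 2^(n/12) where n = semitones from A4
F#3: -15 semitones from A4
f = 440 × 2^(-15/12)
f = 185.00 Hz


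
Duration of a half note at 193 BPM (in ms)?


Working:
One quarter-note beat = 60000 / BPM = 60000 / 193 ms
Half note = 2 × quarter note
Duration = 2 × 60000 / 193 = 120000 / 193
= 621.8 ms


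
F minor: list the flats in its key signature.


Let's work it out.
Flat minor keys: A(0), D(1), G(2), C(3), F(4), Bb(5), Eb(6), Ab(7)
F minor has 4 flats
Order of flats: Bb Eb Ab Db Gb Cb Fb → first 4: Bb, Eb, Ab, Db
= Bb, Eb, Ab, Db


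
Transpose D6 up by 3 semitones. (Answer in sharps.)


Reasoning:
D6: chromatic position 2 in octave 6 → absolute = 6×12 + 2 = 74
Transpose up 3: 74 + 3 = 77
77 = 6×12 + 5 → F in octave 6
Result = F6


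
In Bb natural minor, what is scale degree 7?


Let's work it out.
Natural minor scale pattern: W-H-W-W-H-W-W (2-1-2-2-1-2-2 semitones)
Starting from Bb:
  Bb + 2 semitones → C
  C + 1 semitone → Db
  Db + 2 semitones → Eb
  Eb + 2 semitones → F
  F + 1 semitone → Gb
  Gb + 2 semitones → Ab
  Ab + 2 semitones → Bb
Scale: Bb C Db Eb F Gb Ab
Degree 7 = Ab


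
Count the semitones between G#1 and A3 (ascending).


Solution.
Absolute semitone position = octave×12 + chromatic position
G#1: 1×12 + 8 = 20
A3: 3×12 + 9 = 45
Difference = 45 - 20 = 25
= 25 semitones


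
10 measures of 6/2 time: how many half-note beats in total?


Time signature 6/2: the bottom number 2 means the half note gets one count
The top number 6 means 6 half-note beats per measure
Total = 6 × 10 measures
= 60 half-note beats


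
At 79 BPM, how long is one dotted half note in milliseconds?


Working:
One quarter-note beat = 60000 / BPM = 60000 / 79 ms
Dotted half note = 3 × quarter note
Duration = 3 × 60000 / 79 = 180000 / 79
= 2278.5 ms


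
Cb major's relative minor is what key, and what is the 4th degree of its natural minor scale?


Working:
The relative minor shares the major's key signature and starts on its 6th degree
6th degree = a major 6th above the tonic; a major 6th above Cb is Ab
→ relative minor of Cb major is Ab minor
Ab natural minor scale: Ab Bb Cb Db Eb Fb Gb
= Ab minor; 4th degree = Db


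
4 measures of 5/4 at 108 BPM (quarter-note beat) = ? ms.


Solution.
Quarter-note beat duration = 60000 / 108 ms
Beats per measure (5/4) = 5
One measure = 5 × 60000 / 108 = 300000 / 108 ms
4 measures = 4 × 300000 / 108 = 1200000 / 108
= 11111.1 ms


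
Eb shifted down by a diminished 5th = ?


Solution.
diminished 5th: 5 letter names, 6 semitones
Letter: E - 4 → A
Pitch: Eb - 6 semitones, spelled as an A → A
= A


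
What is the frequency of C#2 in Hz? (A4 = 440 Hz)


Let's work it out.
f = 440 × 2^(n/12) where n = semitones from A4
C#2: -32 semitones from A4
f = 440 × 2^(-32/12)
f = 69.30 Hz


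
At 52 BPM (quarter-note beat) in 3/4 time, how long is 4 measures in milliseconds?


Step by step:
Quarter-note beat duration = 60000 / 52 ms
Beats per measure (3/4) = 3
One measure = 3 × 60000 / 52 = 180000 / 52 ms
4 measures = 4 × 180000 / 52 = 720000 / 52
= 13846.2 ms


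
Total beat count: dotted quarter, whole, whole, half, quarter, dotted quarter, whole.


Let's work it out.
Beat values:
  dotted quarter = 1.5 beats
  whole = 4 beats
  whole = 4 beats
  half = 2 beats
  quarter = 1 beat
  dotted quarter = 1.5 beats
  whole = 4 beats
Sum = 1.5 + 4 + 4 + 2 + 1 + 1.5 + 4
= 18 beats


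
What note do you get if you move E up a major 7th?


Let's work it out.
major 7th: 7 letter names, 11 semitones
Letter: E + 6 → D
Pitch: E + 11 semitones, spelled as a D → D#
= D#


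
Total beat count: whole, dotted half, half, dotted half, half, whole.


Solution.
Beat values:
  whole = 4 beats
  dotted half = 3 beats
  half = 2 beats
  dotted half = 3 beats
  half = 2 beats
  whole = 4 beats
Sum = 4 + 3 + 2 + 3 + 2 + 4
= 18 beats


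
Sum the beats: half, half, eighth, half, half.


Beat values:
  half = 2 beats
  half = 2 beats
  eighth = 0.5 beats
  half = 2 beats
  half = 2 beats
Sum = 2 + 2 + 0.5 + 2 + 2
= 8.5 beats


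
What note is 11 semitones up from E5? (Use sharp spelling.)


Working:
E5: chromatic position 4 in octave 5 → absolute = 5×12 + 4 = 64
Transpose up 11: 64 + 11 = 75
75 = 6×12 + 3 → D# in octave 6
Result = D#6


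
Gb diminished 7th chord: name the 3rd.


Diminished 7th chord = root + minor 3rd + diminished 5th + diminished 7th
Seventh chords stack in thirds, so the letter names are G-B-D-F
Root: Gb
Minor 3rd above Gb: Bbb
Diminished 5th above Gb: Dbb
Diminished 7th above Gb: Fbb
The 3rd = Bbb


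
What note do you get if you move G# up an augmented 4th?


Working:
augmented 4th: 4 letter names, 6 semitones
Letter: G + 3 → C
Pitch: G# + 6 semitones, spelled as a C → C##
= C##


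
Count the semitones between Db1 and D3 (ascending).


Step by step:
Absolute semitone position = octave×12 + chromatic position
Db1: 1×12 + 1 = 13
D3: 3×12 + 2 = 38
Difference = 38 - 13 = 25
= 25 semitones


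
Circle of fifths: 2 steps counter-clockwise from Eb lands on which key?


Solution.
Each counter-clockwise step moves down a perfect 5th (= up a perfect 4th)
From Eb: Eb → Ab → Db
= Db


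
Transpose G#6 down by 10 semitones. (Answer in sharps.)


Working:
G#6: chromatic position 8 in octave 6 → absolute = 6×12 + 8 = 80
Transpose down 10: 80 - 10 = 70
70 = 5×12 + 10 → A# in octave 5
Result = A#5


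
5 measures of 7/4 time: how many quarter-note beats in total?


Working:
Time signature 7/4: the bottom number 4 means the quarter note gets one count
The top number 7 means 7 quarter-note beats per measure
Total = 7 × 5 measures
= 35 quarter-note beats


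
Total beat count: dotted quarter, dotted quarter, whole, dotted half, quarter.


Let's work it out.
Beat values:
  dotted quarter = 1.5 beats
  dotted quarter = 1.5 beats
  whole = 4 beats
  dotted half = 3 beats
  quarter = 1 beat
Sum = 1.5 + 1.5 + 4 + 3 + 1
= 11 beats


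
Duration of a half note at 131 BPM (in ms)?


Working:
One quarter-note beat = 60000 / BPM = 60000 / 131 ms
Half note = 2 × quarter note
Duration = 2 × 60000 / 131 = 120000 / 131
= 916.0 ms


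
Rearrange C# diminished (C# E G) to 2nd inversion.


Let's work it out.
Root position: C# E G
2nd inversion: move root and 3rd up an octave
Bass note: G
Notes (bottom to top) = G C# E


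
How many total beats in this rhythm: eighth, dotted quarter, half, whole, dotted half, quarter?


Step by step:
Beat values:
  eighth = 0.5 beats
  dotted quarter = 1.5 beats
  half = 2 beats
  whole = 4 beats
  dotted half = 3 beats
  quarter = 1 beat
Sum = 0.5 + 1.5 + 2 + 4 + 3 + 1
= 12 beats


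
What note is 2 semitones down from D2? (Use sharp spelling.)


D2: chromatic position 2 in octave 2 → absolute = 2×12 + 2 = 26
Transpose down 2: 26 - 2 = 24
24 = 2×12 + 0 → C in octave 2
Result = C2


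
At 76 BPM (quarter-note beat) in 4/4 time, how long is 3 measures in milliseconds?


Quarter-note beat duration = 60000 / 76 ms
Beats per measure (4/4) = 4
One measure = 4 × 60000 / 76 = 240000 / 76 ms
3 measures = 3 × 240000 / 76 = 720000 / 76
= 9473.7 ms


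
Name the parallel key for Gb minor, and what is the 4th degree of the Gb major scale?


Let's work it out.
Parallel keys share the same tonic but differ in mode
Gb minor → parallel is Gb major
Gb major scale: Gb Ab Bb Cb Db Eb F
= Gb major; 4th degree = Cb


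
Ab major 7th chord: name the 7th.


Let's work it out.
Major 7th chord = root + major 3rd + perfect 5th + major 7th
Seventh chords stack in thirds, so the letter names are A-C-E-G
Root: Ab
Major 3rd above Ab: C
Perfect 5th above Ab: Eb
Major 7th above Ab: G
The 7th = G


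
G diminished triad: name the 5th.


Step by step:
Diminished triad = root + minor 3rd (3 semitones) + diminished 5th (6 semitones)
A triad on G stacks thirds, so the chord tones use letter names G-B-D
Root: G
Minor 3rd above G: Bb
Diminished 5th above G: Db
The 5th = Db


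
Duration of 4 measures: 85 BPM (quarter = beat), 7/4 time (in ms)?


Working:
Quarter-note beat duration = 60000 / 85 ms
Beats per measure (7/4) = 7
One measure = 7 × 60000 / 85 = 420000 / 85 ms
4 measures = 4 × 420000 / 85 = 1680000 / 85
= 19764.7 ms


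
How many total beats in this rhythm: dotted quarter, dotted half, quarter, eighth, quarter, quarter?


Step by step:
Beat values:
  dotted quarter = 1.5 beats
  dotted half = 3 beats
  quarter = 1 beat
  eighth = 0.5 beats
  quarter = 1 beat
  quarter = 1 beat
Sum = 1.5 + 3 + 1 + 0.5 + 1 + 1
= 8 beats


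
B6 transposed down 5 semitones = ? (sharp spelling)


B6: chromatic position 11 in octave 6 → absolute = 6×12 + 11 = 83
Transpose down 5: 83 - 5 = 78
78 = 6×12 + 6 → F# in octave 6
Result = F#6


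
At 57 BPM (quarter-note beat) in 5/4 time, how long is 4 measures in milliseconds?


Reasoning:
Quarter-note beat duration = 60000 / 57 ms
Beats per measure (5/4) = 5
One measure = 5 × 60000 / 57 = 300000 / 57 ms
4 measures = 4 × 300000 / 57 = 1200000 / 57
= 21052.6 ms


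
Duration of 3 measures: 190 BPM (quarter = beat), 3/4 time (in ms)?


Solution.
Quarter-note beat duration = 60000 / 190 ms
Beats per measure (3/4) = 3
One measure = 3 × 60000 / 190 = 180000 / 190 ms
3 measures = 3 × 180000 / 190 = 540000 / 190
= 2842.1 ms


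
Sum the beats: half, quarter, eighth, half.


Step by step:
Beat values:
  half = 2 beats
  quarter = 1 beat
  eighth = 0.5 beats
  half = 2 beats
Sum = 2 + 1 + 0.5 + 2
= 5.5 beats


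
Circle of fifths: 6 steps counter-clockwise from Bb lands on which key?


Each counter-clockwise step moves down a perfect 5th (= up a perfect 4th)
From Bb: Bb → Eb → Ab → Db → F#/Gb → B → E
= E


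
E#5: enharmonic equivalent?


Working:
Enharmonic notes sound the same pitch but are spelled with different letter names
E# and F name the same pitch class
= F5


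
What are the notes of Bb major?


Reasoning:
Major scale pattern: W-W-H-W-W-W-H (2-2-1-2-2-2-1 semitones)
Starting from Bb:
  Bb + 2 semitones → C
  C + 2 semitones → D
  D + 1 semitone → Eb
  Eb + 2 semitones → F
  F + 2 semitones → G
  G + 2 semitones → A
  A + 1 semitone → Bb
Scale = Bb C D Eb F G A


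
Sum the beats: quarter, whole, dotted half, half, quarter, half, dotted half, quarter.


Working:
Beat values:
  quarter = 1 beat
  whole = 4 beats
  dotted half = 3 beats
  half = 2 beats
  quarter = 1 beat
  half = 2 beats
  dotted half = 3 beats
  quarter = 1 beat
Sum = 1 + 4 + 3 + 2 + 1 + 2 + 3 + 1
= 17 beats


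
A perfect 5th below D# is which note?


Solution.
A 5th spans 5 letter names, so from D we land on G
A perfect 5th = 7 semitones below D#
Spell G at that pitch: G#
= G#


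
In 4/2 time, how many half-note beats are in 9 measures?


Time signature 4/2: the bottom number 2 means the half note gets one count
The top number 4 means 4 half-note beats per measure
Total = 4 × 9 measures
= 36 half-note beats


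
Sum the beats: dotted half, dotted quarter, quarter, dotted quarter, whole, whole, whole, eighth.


Let's work it out.
Beat values:
  dotted half = 3 beats
  dotted quarter = 1.5 beats
  quarter = 1 beat
  dotted quarter = 1.5 beats
  whole = 4 beats
  whole = 4 beats
  whole = 4 beats
  eighth = 0.5 beats
Sum = 3 + 1.5 + 1 + 1.5 + 4 + 4 + 4 + 0.5
= 19.5 beats


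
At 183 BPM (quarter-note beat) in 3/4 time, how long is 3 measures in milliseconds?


Step by step:
Quarter-note beat duration = 60000 / 183 ms
Beats per measure (3/4) = 3
One measure = 3 × 60000 / 183 = 180000 / 183 ms
3 measures = 3 × 180000 / 183 = 540000 / 183
= 2950.8 ms


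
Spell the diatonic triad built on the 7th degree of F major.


Working:
F major scale: F G A Bb C D E
Diatonic triad on degree 7 stacks scale notes 7, 2, 4: E G Bb
E→G = 3 semitones; E→Bb = 6 semitones → diminished triad
= E G Bb (diminished)


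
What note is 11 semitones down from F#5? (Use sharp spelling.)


Let's work it out.
F#5: chromatic position 6 in octave 5 → absolute = 5×12 + 6 = 66
Transpose down 11: 66 - 11 = 55
55 = 4×12 + 7 → G in octave 4
Result = G4


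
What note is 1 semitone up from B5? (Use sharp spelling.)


Solution.
B5: chromatic position 11 in octave 5 → absolute = 5×12 + 11 = 71
Transpose up 1: 71 + 1 = 72
72 = 6×12 + 0 → C in octave 6
Result = C6


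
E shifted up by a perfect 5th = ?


Solution.
perfect 5th: 5 letter names, 7 semitones
Letter: E + 4 → B
Pitch: E + 7 semitones, spelled as a B → B
= B


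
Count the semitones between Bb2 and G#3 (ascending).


Let's work it out.
Absolute semitone position = octave×12 + chromatic position
Bb2: 2×12 + 10 = 34
G#3: 3×12 + 8 = 44
Difference = 44 - 34 = 10
= 10 semitones


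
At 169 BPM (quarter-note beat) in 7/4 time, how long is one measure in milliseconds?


Reasoning:
Quarter-note beat duration = 60000 / 169 ms
Beats per measure (7/4) = 7
One measure = 7 × 60000 / 169 = 420000 / 169 ms
= 2485.2 ms


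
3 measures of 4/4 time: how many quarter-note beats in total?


Let's work it out.
Time signature 4/4: the bottom number 4 means the quarter note gets one count
The top number 4 means 4 quarter-note beats per measure
Total = 4 × 3 measures
= 12 quarter-note beats


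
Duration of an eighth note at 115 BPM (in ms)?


Working:
One quarter-note beat = 60000 / BPM = 60000 / 115 ms
Eighth note = 1/2 × quarter note
Duration = 1/2 × 60000 / 115 = 30000 / 115
= 260.9 ms


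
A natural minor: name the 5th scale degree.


Let's work it out.
Natural minor scale pattern: W-H-W-W-H-W-W (2-1-2-2-1-2-2 semitones)
Starting from A:
  A + 2 semitones → B
  B + 1 semitone → C
  C + 2 semitones → D
  D + 2 semitones → E
  E + 1 semitone → F
  F + 2 semitones → G
  G + 2 semitones → A
Scale: A B C D E F G
Degree 5 = E


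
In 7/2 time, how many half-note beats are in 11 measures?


Working:
Time signature 7/2: the bottom number 2 means the half note gets one count
The top number 7 means 7 half-note beats per measure
Total = 7 × 11 measures
= 77 half-note beats


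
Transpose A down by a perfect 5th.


perfect 5th: 5 letter names, 7 semitones
Letter: A - 4 → D
Pitch: A - 7 semitones, spelled as a D → D
= D


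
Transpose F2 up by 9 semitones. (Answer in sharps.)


Solution.
F2: chromatic position 5 in octave 2 → absolute = 2×12 + 5 = 29
Transpose up 9: 29 + 9 = 38
38 = 3×12 + 2 → D in octave 3
Result = D3


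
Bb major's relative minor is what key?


The relative minor shares the major's key signature and starts on its 6th degree
6th degree = a major 6th above the tonic; a major 6th above Bb is G
→ relative minor of Bb major is G minor
= G minor


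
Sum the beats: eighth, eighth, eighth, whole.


Let's work it out.
Beat values:
  eighth = 0.5 beats
  eighth = 0.5 beats
  eighth = 0.5 beats
  whole = 4 beats
Sum = 0.5 + 0.5 + 0.5 + 4
= 5.5 beats


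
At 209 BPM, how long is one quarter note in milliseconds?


Working:
One quarter-note beat = 60000 / BPM = 60000 / 209 ms
Duration = 60000 / 209
= 287.1 ms


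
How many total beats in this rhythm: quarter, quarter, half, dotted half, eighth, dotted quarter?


Solution.
Beat values:
  quarter = 1 beat
  quarter = 1 beat
  half = 2 beats
  dotted half = 3 beats
  eighth = 0.5 beats
  dotted quarter = 1.5 beats
Sum = 1 + 1 + 2 + 3 + 0.5 + 1.5
= 9 beats


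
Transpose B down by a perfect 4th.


Step by step:
perfect 4th: 4 letter names, 5 semitones
Letter: B - 3 → F
Pitch: B - 5 semitones, spelled as an F → F#
= F#


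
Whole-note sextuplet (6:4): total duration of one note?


Reasoning:
Sextuplet: 6 notes occupy the space of 4 whole notes
Space = 4 × 4 = 16 beats
Each sextuplet note = 16 / 6 = 8/3 beats
= 8/3 beats


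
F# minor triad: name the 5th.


Step by step:
Minor triad = root + minor 3rd (3 semitones) + perfect 5th (7 semitones)
A triad on F# stacks thirds, so the chord tones use letter names F-A-C
Root: F#
Minor 3rd above F#: A
Perfect 5th above F#: C#
The 5th = C#


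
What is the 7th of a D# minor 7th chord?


Step by step:
Minor 7th chord = root + minor 3rd + perfect 5th + minor 7th
Seventh chords stack in thirds, so the letter names are D-F-A-C
Root: D#
Minor 3rd above D#: F#
Perfect 5th above D#: A#
Minor 7th above D#: C#
The 7th = C#


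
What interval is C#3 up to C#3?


Let's work it out.
Letter names: C → C spans 1 letter name → a unison
Semitones: C#3 → C#3 = 0 half-steps
A unison of 0 semitones is a perfect unison
= perfect unison


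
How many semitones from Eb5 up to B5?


Solution.
Absolute semitone position = octave×12 + chromatic position
Eb5: 5×12 + 3 = 63
B5: 5×12 + 11 = 71
Difference = 71 - 63 = 8
= 8 semitones


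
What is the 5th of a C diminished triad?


Solution.
Diminished triad = root + minor 3rd (3 semitones) + diminished 5th (6 semitones)
A triad on C stacks thirds, so the chord tones use letter names C-E-G
Root: C
Minor 3rd above C: Eb
Diminished 5th above C: Gb
The 5th = Gb


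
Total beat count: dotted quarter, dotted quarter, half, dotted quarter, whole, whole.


Solution.
Beat values:
  dotted quarter = 1.5 beats
  dotted quarter = 1.5 beats
  half = 2 beats
  dotted quarter = 1.5 beats
  whole = 4 beats
  whole = 4 beats
Sum = 1.5 + 1.5 + 2 + 1.5 + 4 + 4
= 14.5 beats


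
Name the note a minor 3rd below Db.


Working:
A 3rd spans 3 letter names, so from D we land on B
A minor 3rd = 3 semitones below Db
Spell B at that pitch: Bb
= Bb
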